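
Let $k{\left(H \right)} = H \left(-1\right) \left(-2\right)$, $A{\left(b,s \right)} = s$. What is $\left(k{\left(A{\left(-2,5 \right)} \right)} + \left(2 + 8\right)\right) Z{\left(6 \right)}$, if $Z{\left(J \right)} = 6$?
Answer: $120$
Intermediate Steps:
$k{\left(H \right)} = 2 H$ ($k{\left(H \right)} = - H \left(-2\right) = 2 H$)
$\left(k{\left(A{\left(-2,5 \right)} \right)} + \left(2 + 8\right)\right) Z{\left(6 \right)} = \left(2 \cdot 5 + \left(2 + 8\right)\right) 6 = \left(10 + 10\right) 6 = 20 \cdot 6 = 120$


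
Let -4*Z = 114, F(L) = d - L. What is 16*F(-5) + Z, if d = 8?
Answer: 359/2 ≈ 179.50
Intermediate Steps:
F(L) = 8 - L
Z = -57/2 (Z = -¼*114 = -57/2 ≈ -28.500)
16*F(-5) + Z = 16*(8 - 1*(-5)) - 57/2 = 16*(8 + 5) - 57/2 = 16*13 - 57/2 = 208 - 57/2 = 359/2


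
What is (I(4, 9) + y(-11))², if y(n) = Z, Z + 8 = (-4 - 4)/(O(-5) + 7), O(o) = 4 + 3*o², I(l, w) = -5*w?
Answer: 5212089/1849 ≈ 2818.9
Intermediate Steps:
Z = -348/43 (Z = -8 + (-4 - 4)/((4 + 3*(-5)²) + 7) = -8 - 8/((4 + 3*25) + 7) = -8 - 8/((4 + 75) + 7) = -8 - 8/(79 + 7) = -8 - 8/86 = -8 - 8*1/86 = -8 - 4/43 = -348/43 ≈ -8.0930)
y(n) = -348/43
(I(4, 9) + y(-11))² = (-5*9 - 348/43)² = (-45 - 348/43)² = (-2283/43)² = 5212089/1849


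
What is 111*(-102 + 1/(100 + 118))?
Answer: -2468085/218 ≈ -11321.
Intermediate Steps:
111*(-102 + 1/(100 + 118)) = 111*(-102 + 1/218) = 111*(-22235/218) = -2468085/218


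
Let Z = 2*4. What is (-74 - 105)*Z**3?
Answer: -91648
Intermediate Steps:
Z = 8
(-74 - 105)*Z**3 = (-74 - 105)*8**3 = -179*512 = -91648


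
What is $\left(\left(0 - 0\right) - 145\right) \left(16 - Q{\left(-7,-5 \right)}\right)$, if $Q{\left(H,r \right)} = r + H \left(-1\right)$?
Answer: $-2030$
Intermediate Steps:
$Q{\left(H,r \right)} = r - H$
$\left(\left(0 - 0\right) - 145\right) \left(16 - Q{\left(-7,-5 \right)}\right) = \left(\left(0 - 0\right) - 145\right) \left(16 - \left(-5 - -7\right)\right) = \left(\left(0 + 0\right) - 145\right) \left(16 - \left(-5 + 7\right)\right) = \left(0 - 145\right) \left(16 - 2\right) = - 145 \left(16 - 2\right) = \left(-145\right) 14 = -2030$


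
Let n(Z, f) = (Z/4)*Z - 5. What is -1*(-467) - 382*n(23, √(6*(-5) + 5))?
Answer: -96285/2 ≈ -48143.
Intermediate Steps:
n(Z, f) = -5 + Z²/4 (n(Z, f) = (Z*(¼))*Z - 5 = (Z/4)*Z - 5 = Z²/4 - 5 = -5 + Z²/4)
-1*(-467) - 382*n(23, √(6*(-5) + 5)) = -1*(-467) - 382*(-5 + (¼)*23²) = 467 - 382*(-5 + (¼)*529) = 467 - 382*(-5 + 529/4) = 467 - 382*509/4 = 467 - 97219/2 = -96285/2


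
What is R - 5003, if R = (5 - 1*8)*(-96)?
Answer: -4715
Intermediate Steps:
R = 288 (R = (5 - 8)*(-96) = -3*(-96) = 288)
R - 5003 = 288 - 5003 = -4715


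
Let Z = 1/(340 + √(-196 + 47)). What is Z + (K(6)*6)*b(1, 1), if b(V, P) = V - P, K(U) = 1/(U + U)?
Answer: 340/115749 - I*√149/115749 ≈ 0.0029374 - 0.00010546*I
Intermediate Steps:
Z = 1/(340 + I*√149) (Z = 1/(340 + √(-149)) = 1/(340 + I*√149) ≈ 0.0029374 - 0.00010546*I)
K(U) = 1/(2*U)
Z + (K(6)*6)*b(1, 1) = (340/115749 - I*√149/115749) + (((½)/6)*6)*(1 - 1*1) = (340/115749 - I*√149/115749) + (((½)*(⅙))*6)*(1 - 1) = (340/115749 - I*√149/115749) + ((1/12)*6)*0 = (340/115749 - I*√149/115749) + (½)*0 = (340/115749 - I*√149/115749) + 0 = 340/115749 - I*√149/115749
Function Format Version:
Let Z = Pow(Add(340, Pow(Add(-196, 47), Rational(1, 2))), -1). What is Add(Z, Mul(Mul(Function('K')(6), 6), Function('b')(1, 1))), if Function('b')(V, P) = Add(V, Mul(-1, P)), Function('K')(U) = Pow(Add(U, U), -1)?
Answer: Add(Rational(340, 115749), Mul(Rational(-1, 115749), I, Pow(149, Rational(1, 2)))) ≈ Add(0.0029374, Mul(-0.00010546, I))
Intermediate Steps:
Z = Pow(Add(340, Mul(I, Pow(149, Rational(1, 2)))), -1) (Z = Pow(Add(340, Pow(-149, Rational(1, 2))), -1) = Pow(Add(340, Mul(I, Pow(149, Rational(1, 2)))), -1) ≈ Add(0.0029374, Mul(-0.00010546, I)))
Function('K')(U) = Mul(Rational(1, 2), Pow(U, -1)) (Function('K')(U) = Pow(Mul(2, U), -1) = Mul(Rational(1, 2), Pow(U, -1)))
Add(Z, Mul(Mul(Function('K')(6), 6), Function('b')(1, 1))) = Add(Add(Rational(340, 115749), Mul(Rational(-1, 115749), I, Pow(149, Rational(1, 2)))), Mul(Mul(Mul(Rational(1, 2), Pow(6, -1)), 6), Add(1, Mul(-1, 1)))) = Add(Add(Rational(340, 115749), Mul(Rational(-1, 115749), I, Pow(149, Rational(1, 2)))), Mul(Mul(Mul(Rational(1, 2), Rational(1, 6)), 6), Add(1, -1))) = Add(Add(Rational(340, 115749), Mul(Rational(-1, 115749), I, Pow(149, Rational(1, 2)))), Mul(Mul(Rational(1, 12), 6), 0)) = Add(Add(Rational(340, 115749), Mul(Rational(-1, 115749), I, Pow(149, Rational(1, 2)))), Mul(Rational(1, 2), 0)) = Add(Add(Rational(340, 115749), Mul(Rational(-1, 115749), I, Pow(149, Rational(1, 2)))), 0) = Add(Rational(340, 115749), Mul(Rational(-1, 115749), I, Pow(149, Rational(1, 2))))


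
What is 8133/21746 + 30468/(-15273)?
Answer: -179447273/110708886 ≈ -1.6209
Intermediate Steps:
8133/21746 + 30468/(-15273) = 8133*(1/21746) + 30468*(-1/15273) = 8133/21746 - 10156/5091 = -179447273/110708886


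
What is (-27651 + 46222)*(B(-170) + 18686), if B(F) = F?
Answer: 343860636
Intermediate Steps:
(-27651 + 46222)*(B(-170) + 18686) = (-27651 + 46222)*(-170 + 18686) = 18571*18516 = 343860636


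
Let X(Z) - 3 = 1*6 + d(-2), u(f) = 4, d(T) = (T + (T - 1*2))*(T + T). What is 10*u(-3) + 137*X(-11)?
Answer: 4561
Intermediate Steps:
d(T) = 2*T*(-2 + 2*T) (d(T) = (T + (T - 2))*(2*T) = (T + (-2 + T))*(2*T) = (-2 + 2*T)*(2*T) = 2*T*(-2 + 2*T))
X(Z) = 33 (X(Z) = 3 + (1*6 + 4*(-2)*(-1 - 2)) = 3 + (6 + 4*(-2)*(-3)) = 3 + (6 + 24) = 3 + 30 = 33)
10*u(-3) + 137*X(-11) = 10*4 + 137*33 = 40 + 4521 = 4561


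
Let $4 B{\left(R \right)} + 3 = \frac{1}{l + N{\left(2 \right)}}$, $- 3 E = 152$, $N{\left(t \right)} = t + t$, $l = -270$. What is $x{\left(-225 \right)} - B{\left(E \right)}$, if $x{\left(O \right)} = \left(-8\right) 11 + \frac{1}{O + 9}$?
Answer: $- \frac{313328}{3591} \approx -87.254$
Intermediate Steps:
$N{\left(t \right)} = 2 t$
$E = - \frac{152}{3}$ ($E = \left(- \frac{1}{3}\right) 152 = - \frac{152}{3} \approx -50.667$)
$B{\left(R \right)} = - \frac{799}{1064}$ ($B{\left(R \right)} = - \frac{3}{4} + \frac{1}{4 \left(-270 + 2 \cdot 2\right)} = - \frac{3}{4} + \frac{1}{4 \left(-270 + 4\right)} = - \frac{3}{4} + \frac{1}{4 \left(-266\right)} = - \frac{3}{4} + \frac{1}{4} \left(- \frac{1}{266}\right) = - \frac{3}{4} - \frac{1}{1064} = - \frac{799}{1064}$)
$x{\left(O \right)} = -88 + \frac{1}{9 + O}$
$x{\left(-225 \right)} - B{\left(E \right)} = \frac{-791 - -19800}{9 - 225} - - \frac{799}{1064} = \frac{-791 + 19800}{-216} + \frac{799}{1064} = \left(- \frac{1}{216}\right) 19009 + \frac{799}{1064} = - \frac{19009}{216} + \frac{799}{1064} = - \frac{313328}{3591}$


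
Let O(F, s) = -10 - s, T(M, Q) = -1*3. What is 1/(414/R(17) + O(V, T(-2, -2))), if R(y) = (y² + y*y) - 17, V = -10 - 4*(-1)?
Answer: -187/1171 ≈ -0.15969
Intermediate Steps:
T(M, Q) = -3
V = -6 (V = -10 + 4 = -6)
R(y) = -17 + 2*y² (R(y) = (y² + y²) - 17 = 2*y² - 17 = -17 + 2*y²)
1/(414/R(17) + O(V, T(-2, -2))) = 1/(414/(-17 + 2*17²) + (-10 - 1*(-3))) = 1/(414/(-17 + 2*289) + (-10 + 3)) = 1/(414/(-17 + 578) - 7) = 1/(414/561 - 7) = 1/(414*(1/561) - 7) = 1/(138/187 - 7) = 1/(-1171/187) = -187/1171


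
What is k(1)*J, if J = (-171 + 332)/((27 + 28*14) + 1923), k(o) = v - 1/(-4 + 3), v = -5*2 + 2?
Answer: -1127/2342 ≈ -0.48121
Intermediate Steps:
v = -8 (v = -10 + 2 = -8)
k(o) = -7 (k(o) = -8 - 1/(-4 + 3) = -8 - 1/(-1) = -8 - 1*(-1) = -8 + 1 = -7)
J = 161/2342 (J = 161/((27 + 392) + 1923) = 161/(419 + 1923) = 161/2342 ≈ 0.068745)
k(1)*J = -7*161/2342 = -1127/2342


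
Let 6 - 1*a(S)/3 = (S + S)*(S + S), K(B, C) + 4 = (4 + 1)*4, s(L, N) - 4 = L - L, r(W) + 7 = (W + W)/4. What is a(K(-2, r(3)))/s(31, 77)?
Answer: -1527/2 ≈ -763.50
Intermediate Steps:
r(W) = -7 + W/2 (r(W) = -7 + (W + W)/4 = -7 + (2*W)*(1/4) = -7 + W/2)
s(L, N) = 4 (s(L, N) = 4 + (L - L) = 4 + 0 = 4)
K(B, C) = 16 (K(B, C) = -4 + (4 + 1)*4 = -4 + 5*4 = -4 + 20 = 16)
a(S) = 18 - 12*S**2 (a(S) = 18 - 3*(S + S)*(S + S) = 18 - 3*2*S*2*S = 18 - 12*S**2)
a(K(-2, r(3)))/s(31, 77) = (18 - 12*16**2)/4 = (18 - 12*256)*(1/4) = (18 - 3072)*(1/4) = -3054*1/4 = -1527/2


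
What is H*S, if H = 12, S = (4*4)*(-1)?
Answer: -192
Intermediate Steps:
S = -16 (S = 16*(-1) = -16)
H*S = 12*(-16) = -192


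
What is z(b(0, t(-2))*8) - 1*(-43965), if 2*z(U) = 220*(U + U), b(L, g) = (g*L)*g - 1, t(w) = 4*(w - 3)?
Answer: 42205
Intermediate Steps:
t(w) = -12 + 4*w (t(w) = 4*(-3 + w) = -12 + 4*w)
b(L, g) = -1 + L*g**2 (b(L, g) = (L*g)*g - 1 = L*g**2 - 1 = -1 + L*g**2)
z(U) = 220*U (z(U) = (220*(U + U))/2 = (220*(2*U))/2 = (440*U)/2 = 220*U)
z(b(0, t(-2))*8) - 1*(-43965) = 220*((-1 + 0*(-12 + 4*(-2))**2)*8) - 1*(-43965) = 220*((-1 + 0*(-12 - 8)**2)*8) + 43965 = 220*((-1 + 0*(-20)**2)*8) + 43965 = 220*((-1 + 0*400)*8) + 43965 = 220*((-1 + 0)*8) + 43965 = 220*(-1*8) + 43965 = 220*(-8) + 43965 = -1760 + 43965 = 42205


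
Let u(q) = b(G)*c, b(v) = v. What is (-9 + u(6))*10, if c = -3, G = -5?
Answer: 60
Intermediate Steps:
u(q) = 15 (u(q) = -5*(-3) = 15)
(-9 + u(6))*10 = (-9 + 15)*10 = 6*10 = 60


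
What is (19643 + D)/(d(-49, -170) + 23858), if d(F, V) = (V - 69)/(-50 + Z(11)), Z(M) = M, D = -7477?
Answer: 474474/930701 ≈ 0.50980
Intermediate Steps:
d(F, V) = 23/13 - V/39 (d(F, V) = (V - 69)/(-50 + 11) = (-69 + V)/(-39) = (-69 + V)*(-1/39) = 23/13 - V/39)
(19643 + D)/(d(-49, -170) + 23858) = (19643 - 7477)/((23/13 - 1/39*(-170)) + 23858) = 12166/((23/13 + 170/39) + 23858) = 12166/(239/39 + 23858) = 12166/(930701/39) = 12166*(39/930701) = 474474/930701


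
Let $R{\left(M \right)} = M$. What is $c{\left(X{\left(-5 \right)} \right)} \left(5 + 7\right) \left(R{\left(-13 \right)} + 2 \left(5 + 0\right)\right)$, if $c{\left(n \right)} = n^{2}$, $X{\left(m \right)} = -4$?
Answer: $-576$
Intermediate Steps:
$c{\left(X{\left(-5 \right)} \right)} \left(5 + 7\right) \left(R{\left(-13 \right)} + 2 \left(5 + 0\right)\right) = \left(-4\right)^{2} \left(5 + 7\right) \left(-13 + 2 \left(5 + 0\right)\right) = 16 \cdot 12 \left(-13 + 2 \cdot 5\right) = 192 \left(-13 + 10\right) = 192 \left(-3\right) = -576$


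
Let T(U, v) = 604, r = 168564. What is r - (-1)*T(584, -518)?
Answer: 169168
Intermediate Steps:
r - (-1)*T(584, -518) = 168564 - (-1)*604 = 168564 - 1*(-604) = 168564 + 604 = 169168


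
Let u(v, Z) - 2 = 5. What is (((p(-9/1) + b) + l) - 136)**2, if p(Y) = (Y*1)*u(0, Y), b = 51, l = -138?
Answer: 81796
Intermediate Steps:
u(v, Z) = 7 (u(v, Z) = 2 + 5 = 7)
p(Y) = 7*Y (p(Y) = (Y*1)*7 = Y*7 = 7*Y)
(((p(-9/1) + b) + l) - 136)**2 = (((7*(-9/1) + 51) - 138) - 136)**2 = (((7*(-9*1) + 51) - 138) - 136)**2 = (((7*(-9) + 51) - 138) - 136)**2 = (((-63 + 51) - 138) - 136)**2 = ((-12 - 138) - 136)**2 = (-150 - 136)**2 = (-286)**2 = 81796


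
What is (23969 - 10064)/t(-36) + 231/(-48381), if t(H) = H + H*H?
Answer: 4981087/451556 ≈ 11.031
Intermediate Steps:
t(H) = H + H²
(23969 - 10064)/t(-36) + 231/(-48381) = (23969 - 10064)/((-36*(1 - 36))) + 231/(-48381) = 13905/((-36*(-35))) + 231*(-1/48381) = 13905/1260 - 77/16127 = 13905*(1/1260) - 77/16127 = 309/28 - 77/16127 = 4981087/451556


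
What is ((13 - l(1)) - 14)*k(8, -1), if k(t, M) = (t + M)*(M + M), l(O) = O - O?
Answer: 14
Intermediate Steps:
l(O) = 0
k(t, M) = 2*M*(M + t) (k(t, M) = (M + t)*(2*M) = 2*M*(M + t))
((13 - l(1)) - 14)*k(8, -1) = ((13 - 1*0) - 14)*(2*(-1)*(-1 + 8)) = ((13 + 0) - 14)*(2*(-1)*7) = (13 - 14)*(-14) = -1*(-14) = 14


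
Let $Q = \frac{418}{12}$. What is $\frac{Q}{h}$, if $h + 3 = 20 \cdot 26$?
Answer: $\frac{19}{282} \approx 0.067376$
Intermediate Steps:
$h = 517$ ($h = -3 + 20 \cdot 26 = -3 + 520 = 517$)
$Q = \frac{209}{6}$ ($Q = 418 \cdot \frac{1}{12} = \frac{209}{6} \approx 34.833$)
$\frac{Q}{h} = \frac{209}{6 \cdot 517} = \frac{209}{6} \cdot \frac{1}{517} = \frac{19}{282}$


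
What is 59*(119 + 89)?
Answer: 12272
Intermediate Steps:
59*(119 + 89) = 59*208 = 12272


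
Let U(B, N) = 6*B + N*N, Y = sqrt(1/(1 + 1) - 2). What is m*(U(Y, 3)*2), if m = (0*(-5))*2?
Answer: 0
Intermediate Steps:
m = 0 (m = 0*2 = 0)
Y = I*sqrt(6)/2 (Y = sqrt(1/2 - 2) = sqrt(-3/2) = I*sqrt(6)/2 ≈ 1.2247*I)
U(B, N) = N**2 + 6*B (U(B, N) = 6*B + N**2 = N**2 + 6*B)
m*(U(Y, 3)*2) = 0*((3**2 + 6*(I*sqrt(6)/2))*2) = 0*((9 + 3*I*sqrt(6))*2) = 0*(18 + 6*I*sqrt(6)) = 0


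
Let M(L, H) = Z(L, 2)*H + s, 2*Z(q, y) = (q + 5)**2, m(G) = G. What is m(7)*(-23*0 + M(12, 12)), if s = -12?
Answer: 12054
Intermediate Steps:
Z(q, y) = (5 + q)**2/2 (Z(q, y) = (q + 5)**2/2 = (5 + q)**2/2)
M(L, H) = -12 + H*(5 + L)**2/2 (M(L, H) = ((5 + L)**2/2)*H - 12 = H*(5 + L)**2/2 - 12 = -12 + H*(5 + L)**2/2)
m(7)*(-23*0 + M(12, 12)) = 7*(-23*0 + (-12 + (1/2)*12*(5 + 12)**2)) = 7*(0 + (-12 + (1/2)*12*17**2)) = 7*(0 + (-12 + (1/2)*12*289)) = 7*(0 + (-12 + 1734)) = 7*(0 + 1722) = 7*1722 = 12054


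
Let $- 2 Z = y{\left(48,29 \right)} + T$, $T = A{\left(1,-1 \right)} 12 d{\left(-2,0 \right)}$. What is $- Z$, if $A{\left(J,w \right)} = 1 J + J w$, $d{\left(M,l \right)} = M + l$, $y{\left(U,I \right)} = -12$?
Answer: $-6$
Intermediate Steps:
$A{\left(J,w \right)} = J + J w$
$T = 0$ ($T = 1 \left(1 - 1\right) 12 \left(-2 + 0\right) = 1 \cdot 0 \cdot 12 \left(-2\right) = 0 \cdot 12 \left(-2\right) = 0 \left(-2\right) = 0$)
$Z = 6$ ($Z = - \frac{-12 + 0}{2} = \left(- \frac{1}{2}\right) \left(-12\right) = 6$)
$- Z = \left(-1\right) 6 = -6$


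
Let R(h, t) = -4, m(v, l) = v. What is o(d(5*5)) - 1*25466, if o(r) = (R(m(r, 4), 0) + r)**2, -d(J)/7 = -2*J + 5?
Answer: 71255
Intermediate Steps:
d(J) = -35 + 14*J (d(J) = -7*(-2*J + 5) = -7*(5 - 2*J) = -35 + 14*J)
o(r) = (-4 + r)**2
o(d(5*5)) - 1*25466 = (-4 + (-35 + 14*(5*5)))**2 - 1*25466 = (-4 + (-35 + 14*25))**2 - 25466 = (-4 + (-35 + 350))**2 - 25466 = (-4 + 315)**2 - 25466 = 311**2 - 25466 = 96721 - 25466 = 71255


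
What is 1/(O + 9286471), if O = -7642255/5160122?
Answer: 5160122/47919315667207 ≈ 1.0768e-7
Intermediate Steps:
O = -7642255/5160122 (O = -7642255*1/5160122 = -7642255/5160122 ≈ -1.4810)
1/(O + 9286471) = 1/(-7642255/5160122 + 9286471) = 1/(47919315667207/5160122) = 5160122/47919315667207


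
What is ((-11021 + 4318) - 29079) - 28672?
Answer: -64454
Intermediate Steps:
((-11021 + 4318) - 29079) - 28672 = (-6703 - 29079) - 28672 = -35782 - 28672 = -64454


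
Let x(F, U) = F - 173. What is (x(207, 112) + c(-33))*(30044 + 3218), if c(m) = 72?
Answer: 3525772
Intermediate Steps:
x(F, U) = -173 + F
(x(207, 112) + c(-33))*(30044 + 3218) = ((-173 + 207) + 72)*(30044 + 3218) = (34 + 72)*33262 = 106*33262 = 3525772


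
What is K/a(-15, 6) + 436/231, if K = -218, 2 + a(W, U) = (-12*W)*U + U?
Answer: 211133/125202 ≈ 1.6863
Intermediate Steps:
a(W, U) = -2 + U - 12*U*W (a(W, U) = -2 + ((-12*W)*U + U) = -2 + (-12*U*W + U) = -2 + (U - 12*U*W) = -2 + U - 12*U*W)
K/a(-15, 6) + 436/231 = -218/(-2 + 6 - 12*6*(-15)) + 436/231 = -218/(-2 + 6 + 1080) + 436*(1/231) = -218/1084 + 436/231 = -218*1/1084 + 436/231 = -109/542 + 436/231 = 211133/125202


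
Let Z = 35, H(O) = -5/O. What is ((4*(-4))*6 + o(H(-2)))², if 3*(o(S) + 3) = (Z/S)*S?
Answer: 68644/9 ≈ 7627.1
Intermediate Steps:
o(S) = 26/3 (o(S) = -3 + ((35/S)*S)/3 = -3 + (⅓)*35 = -3 + 35/3 = 26/3)
((4*(-4))*6 + o(H(-2)))² = ((4*(-4))*6 + 26/3)² = (-16*6 + 26/3)² = (-96 + 26/3)² = (-262/3)² = 68644/9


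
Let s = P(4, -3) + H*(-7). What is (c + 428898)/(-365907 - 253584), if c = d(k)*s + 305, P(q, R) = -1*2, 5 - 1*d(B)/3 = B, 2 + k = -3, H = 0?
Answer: -429143/619491 ≈ -0.69273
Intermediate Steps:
k = -5 (k = -2 - 3 = -5)
d(B) = 15 - 3*B
P(q, R) = -2
s = -2 (s = -2 + 0*(-7) = -2 + 0 = -2)
c = 245 (c = (15 - 3*(-5))*(-2) + 305 = (15 + 15)*(-2) + 305 = 30*(-2) + 305 = -60 + 305 = 245)
(c + 428898)/(-365907 - 253584) = (245 + 428898)/(-365907 - 253584) = 429143/(-619491) = 429143*(-1/619491) = -429143/619491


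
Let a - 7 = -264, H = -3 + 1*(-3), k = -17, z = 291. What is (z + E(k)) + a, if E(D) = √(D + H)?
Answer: 34 + I*√23 ≈ 34.0 + 4.7958*I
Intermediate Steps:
H = -6 (H = -3 - 3 = -6)
a = -257 (a = 7 - 264 = -257)
E(D) = √(-6 + D) (E(D) = √(D - 6) = √(-6 + D))
(z + E(k)) + a = (291 + √(-6 - 17)) - 257 = (291 + √(-23)) - 257 = (291 + I*√23) - 257 = 34 + I*√23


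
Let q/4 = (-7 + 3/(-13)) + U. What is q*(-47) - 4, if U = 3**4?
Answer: -180344/13 ≈ -13873.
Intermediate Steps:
U = 81
q = 3836/13 (q = 4*((-7 + 3/(-13)) + 81) = 4*((-7 + 3*(-1/13)) + 81) = 4*((-7 - 3/13) + 81) = 4*(-94/13 + 81) = 4*(959/13) = 3836/13 ≈ 295.08)
q*(-47) - 4 = (3836/13)*(-47) - 4 = -180292/13 - 4 = -180344/13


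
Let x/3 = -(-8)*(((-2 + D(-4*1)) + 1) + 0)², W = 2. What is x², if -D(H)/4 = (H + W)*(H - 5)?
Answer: 16357386816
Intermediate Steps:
D(H) = -4*(-5 + H)*(2 + H) (D(H) = -4*(H + 2)*(H - 5) = -4*(2 + H)*(-5 + H) = -4*(-5 + H)*(2 + H))
x = 127896 (x = 3*(-(-8)*(((-2 + (40 - 4*(-4*1)² + 12*(-4*1))) + 1) + 0)²) = 3*(-(-8)*(((-2 + (40 - 4*(-4)² + 12*(-4))) + 1) + 0)²) = 3*(-(-8)*(((-2 + (40 - 4*16 - 48)) + 1) + 0)²) = 3*(-(-8)*(((-2 + (40 - 64 - 48)) + 1) + 0)²) = 3*(-(-8)*(((-2 - 72) + 1) + 0)²) = 3*(-(-8)*((-74 + 1) + 0)²) = 3*(-(-8)*(-73 + 0)²) = 3*(-(-8)*(-73)²) = 3*(-(-8)*5329) = 3*(-1*(-42632)) = 3*42632 = 127896)
x² = 127896² = 16357386816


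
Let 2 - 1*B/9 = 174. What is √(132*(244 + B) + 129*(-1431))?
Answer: I*√356727 ≈ 597.27*I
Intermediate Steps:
B = -1548 (B = 18 - 9*174 = 18 - 1566 = -1548)
√(132*(244 + B) + 129*(-1431)) = √(132*(244 - 1548) + 129*(-1431)) = √(132*(-1304) - 184599) = √(-172128 - 184599) = √(-356727) = I*√356727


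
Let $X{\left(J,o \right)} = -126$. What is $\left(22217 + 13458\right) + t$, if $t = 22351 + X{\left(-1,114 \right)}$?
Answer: $57900$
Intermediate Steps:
$t = 22225$ ($t = 22351 - 126 = 22225$)
$\left(22217 + 13458\right) + t = \left(22217 + 13458\right) + 22225 = 35675 + 22225 = 57900$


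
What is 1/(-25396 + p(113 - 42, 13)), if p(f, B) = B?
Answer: -1/25383 ≈ -3.9396e-5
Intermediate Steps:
1/(-25396 + p(113 - 42, 13)) = 1/(-25396 + 13) = 1/(-25383) = -1/25383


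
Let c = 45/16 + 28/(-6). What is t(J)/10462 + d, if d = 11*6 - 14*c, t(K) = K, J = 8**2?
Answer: 11545585/125544 ≈ 91.964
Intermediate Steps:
J = 64
c = -89/48 (c = 45*(1/16) + 28*(-1/6) = 45/16 - 14/3 = -89/48 ≈ -1.8542)
d = 2207/24 (d = 11*6 - 14*(-89/48) = 66 + 623/24 = 2207/24 ≈ 91.958)
t(J)/10462 + d = 64/10462 + 2207/24 = 64*(1/10462) + 2207/24 = 32/5231 + 2207/24 = 11545585/125544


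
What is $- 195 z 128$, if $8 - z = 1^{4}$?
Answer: $-174720$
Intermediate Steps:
$z = 7$ ($z = 8 - 1^{4} = 8 - 1 = 7$)
$- 195 z 128 = \left(-195\right) 7 \cdot 128 = \left(-1365\right) 128 = -174720$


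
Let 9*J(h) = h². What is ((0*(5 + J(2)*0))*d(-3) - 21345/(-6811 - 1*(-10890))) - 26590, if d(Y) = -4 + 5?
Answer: -108481955/4079 ≈ -26595.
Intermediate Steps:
J(h) = h²/9
d(Y) = 1
((0*(5 + J(2)*0))*d(-3) - 21345/(-6811 - 1*(-10890))) - 26590 = ((0*(5 + ((⅑)*2²)*0))*1 - 21345/(-6811 - 1*(-10890))) - 26590 = ((0*(5 + ((⅑)*4)*0))*1 - 21345/(-6811 + 10890)) - 26590 = ((0*(5 + (4/9)*0))*1 - 21345/4079) - 26590 = ((0*(5 + 0))*1 - 21345*1/4079) - 26590 = ((0*5)*1 - 21345/4079) - 26590 = (0*1 - 21345/4079) - 26590 = (0 - 21345/4079) - 26590 = -21345/4079 - 26590 = -108481955/4079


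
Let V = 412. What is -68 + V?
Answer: 344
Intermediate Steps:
-68 + V = -68 + 412 = 344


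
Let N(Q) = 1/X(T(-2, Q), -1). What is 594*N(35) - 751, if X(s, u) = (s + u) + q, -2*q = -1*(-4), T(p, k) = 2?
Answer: -1345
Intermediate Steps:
q = -2 (q = -(-1)*(-4)/2 = -½*4 = -2)
X(s, u) = -2 + s + u (X(s, u) = (s + u) - 2 = -2 + s + u)
N(Q) = -1 (N(Q) = 1/(-2 + 2 - 1) = 1/(-1) = -1)
594*N(35) - 751 = 594*(-1) - 751 = -594 - 751 = -1345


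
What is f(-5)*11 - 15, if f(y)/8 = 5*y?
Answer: -2215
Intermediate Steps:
f(y) = 40*y (f(y) = 8*(5*y) = 40*y)
f(-5)*11 - 15 = (40*(-5))*11 - 15 = -200*11 - 15 = -2200 - 15 = -2215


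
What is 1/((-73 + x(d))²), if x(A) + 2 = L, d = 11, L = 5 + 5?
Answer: 1/4225 ≈ 0.00023669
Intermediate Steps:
L = 10
x(A) = 8 (x(A) = -2 + 10 = 8)
1/((-73 + x(d))²) = 1/((-73 + 8)²) = 1/((-65)²) = 1/4225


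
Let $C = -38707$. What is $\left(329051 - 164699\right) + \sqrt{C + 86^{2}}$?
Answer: $164352 + 21 i \sqrt{71} \approx 1.6435 \cdot 10^{5} + 176.95 i$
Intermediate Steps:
$\left(329051 - 164699\right) + \sqrt{C + 86^{2}} = \left(329051 - 164699\right) + \sqrt{-38707 + 86^{2}} = 164352 + \sqrt{-38707 + 7396} = 164352 + \sqrt{-31311} = 164352 + 21 i \sqrt{71}$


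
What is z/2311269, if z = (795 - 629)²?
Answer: 27556/2311269 ≈ 0.011922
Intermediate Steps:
z = 27556 (z = 166² = 27556)
z/2311269 = 27556/2311269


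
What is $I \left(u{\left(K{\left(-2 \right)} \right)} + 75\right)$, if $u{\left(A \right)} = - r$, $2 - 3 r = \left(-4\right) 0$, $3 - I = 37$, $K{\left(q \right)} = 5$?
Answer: $- \frac{7582}{3} \approx -2527.3$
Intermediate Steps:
$I = -34$ ($I = 3 - 37 = -34$)
$r = \frac{2}{3}$ ($r = \frac{2}{3} - \frac{\left(-4\right) 0}{3} = \frac{2}{3} - 0 = \frac{2}{3} + 0 = \frac{2}{3} \approx 0.66667$)
$u{\left(A \right)} = - \frac{2}{3}$ ($u{\left(A \right)} = \left(-1\right) \frac{2}{3} = - \frac{2}{3}$)
$I \left(u{\left(K{\left(-2 \right)} \right)} + 75\right) = - 34 \left(- \frac{2}{3} + 75\right) = \left(-34\right) \frac{223}{3} = - \frac{7582}{3}$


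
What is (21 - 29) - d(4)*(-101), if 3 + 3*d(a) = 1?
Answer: -226/3 ≈ -75.333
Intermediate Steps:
d(a) = -2/3 (d(a) = -1 + (1/3)*1 = -1 + 1/3 = -2/3)
(21 - 29) - d(4)*(-101) = (21 - 29) - (-2)*(-101)/3 = -8 - 1*202/3 = -8 - 202/3 = -226/3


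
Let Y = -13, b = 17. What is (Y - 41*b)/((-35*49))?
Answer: 142/343 ≈ 0.41399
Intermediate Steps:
(Y - 41*b)/((-35*49)) = (-13 - 41*17)/((-35*49)) = (-13 - 697)/(-1715) = -710*(-1/1715) = 142/343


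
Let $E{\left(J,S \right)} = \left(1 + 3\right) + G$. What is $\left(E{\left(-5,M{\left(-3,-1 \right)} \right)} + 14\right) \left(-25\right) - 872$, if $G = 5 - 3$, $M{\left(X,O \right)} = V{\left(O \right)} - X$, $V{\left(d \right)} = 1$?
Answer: $-1372$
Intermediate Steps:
$M{\left(X,O \right)} = 1 - X$
$G = 2$ ($G = 5 - 3 = 2$)
$E{\left(J,S \right)} = 6$ ($E{\left(J,S \right)} = \left(1 + 3\right) + 2 = 4 + 2 = 6$)
$\left(E{\left(-5,M{\left(-3,-1 \right)} \right)} + 14\right) \left(-25\right) - 872 = \left(6 + 14\right) \left(-25\right) - 872 = 20 \left(-25\right) - 872 = -500 - 872 = -1372$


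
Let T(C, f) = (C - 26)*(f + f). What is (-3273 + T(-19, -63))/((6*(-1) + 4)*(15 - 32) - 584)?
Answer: -2397/550 ≈ -4.3582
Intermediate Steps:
T(C, f) = 2*f*(-26 + C) (T(C, f) = (-26 + C)*(2*f) = 2*f*(-26 + C))
(-3273 + T(-19, -63))/((6*(-1) + 4)*(15 - 32) - 584) = (-3273 + 2*(-63)*(-26 - 19))/((6*(-1) + 4)*(15 - 32) - 584) = (-3273 + 2*(-63)*(-45))/((-6 + 4)*(-17) - 584) = (-3273 + 5670)/(-2*(-17) - 584) = 2397/(34 - 584) = 2397/(-550) = 2397*(-1/550) = -2397/550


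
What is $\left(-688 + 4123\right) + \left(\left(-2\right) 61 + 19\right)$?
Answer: $3332$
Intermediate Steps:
$\left(-688 + 4123\right) + \left(\left(-2\right) 61 + 19\right) = 3435 + \left(-122 + 19\right) = 3435 - 103 = 3332$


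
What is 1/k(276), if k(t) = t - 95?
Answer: 1/181 ≈ 0.0055249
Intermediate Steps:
k(t) = -95 + t
1/k(276) = 1/(-95 + 276) = 1/181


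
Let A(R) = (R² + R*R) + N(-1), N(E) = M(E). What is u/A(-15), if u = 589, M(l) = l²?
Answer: 589/451 ≈ 1.3060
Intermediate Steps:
N(E) = E²
A(R) = 1 + 2*R² (A(R) = (R² + R*R) + (-1)² = (R² + R²) + 1 = 2*R² + 1 = 1 + 2*R²)
u/A(-15) = 589/(1 + 2*(-15)²) = 589/(1 + 2*225) = 589/(1 + 450) = 589/451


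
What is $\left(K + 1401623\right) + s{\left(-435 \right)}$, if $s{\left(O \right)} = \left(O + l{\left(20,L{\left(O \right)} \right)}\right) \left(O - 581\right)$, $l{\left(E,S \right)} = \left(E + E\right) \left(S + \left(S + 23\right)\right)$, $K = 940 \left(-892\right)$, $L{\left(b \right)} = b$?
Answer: $35427183$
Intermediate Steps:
$K = -838480$
$l{\left(E,S \right)} = 2 E \left(23 + 2 S\right)$ ($l{\left(E,S \right)} = 2 E \left(S + \left(23 + S\right)\right) = 2 E \left(23 + 2 S\right)$)
$s{\left(O \right)} = \left(-581 + O\right) \left(920 + 81 O\right)$ ($s{\left(O \right)} = \left(O + 2 \cdot 20 \left(23 + 2 O\right)\right) \left(O - 581\right) = \left(O + \left(920 + 80 O\right)\right) \left(-581 + O\right) = \left(920 + 81 O\right) \left(-581 + O\right) = \left(-581 + O\right) \left(920 + 81 O\right)$)
$\left(K + 1401623\right) + s{\left(-435 \right)} = \left(-838480 + 1401623\right) - \left(-19536815 - 15327225\right) = 563143 + \left(-534520 + 20071335 + 81 \cdot 189225\right) = 563143 + \left(-534520 + 20071335 + 15327225\right) = 563143 + 34864040 = 35427183$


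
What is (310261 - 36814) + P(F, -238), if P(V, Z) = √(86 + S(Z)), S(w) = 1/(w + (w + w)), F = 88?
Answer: 273447 + √43841742/714 ≈ 2.7346e+5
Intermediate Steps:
S(w) = 1/(3*w) (S(w) = 1/(w + 2*w) = 1/(3*w))
P(V, Z) = √(86 + 1/(3*Z))
(310261 - 36814) + P(F, -238) = (310261 - 36814) + √(774 + 3/(-238))/3 = 273447 + √(774 + 3*(-1/238))/3 = 273447 + √(774 - 3/238)/3 = 273447 + √(184209/238)/3 = 273447 + (√43841742/238)/3 = 273447 + √43841742/714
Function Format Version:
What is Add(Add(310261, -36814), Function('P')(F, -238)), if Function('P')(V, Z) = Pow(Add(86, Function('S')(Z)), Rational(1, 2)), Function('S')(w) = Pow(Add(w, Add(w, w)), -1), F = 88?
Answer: Add(273447, Mul(Rational(1, 714), Pow(43841742, Rational(1, 2)))) ≈ 2.7346e+5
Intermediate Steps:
Function('S')(w) = Mul(Rational(1, 3), Pow(w, -1)) (Function('S')(w) = Pow(Add(w, Mul(2, w)), -1) = Pow(Mul(3, w), -1) = Mul(Rational(1, 3), Pow(w, -1)))
Function('P')(V, Z) = Pow(Add(86, Mul(Rational(1, 3), Pow(Z, -1))), Rational(1, 2))
Add(Add(310261, -36814), Function('P')(F, -238)) = Add(Add(310261, -36814), Mul(Rational(1, 3), Pow(Add(774, Mul(3, Pow(-238, -1))), Rational(1, 2)))) = Add(273447, Mul(Rational(1, 3), Pow(Add(774, Mul(3, Rational(-1, 238))), Rational(1, 2)))) = Add(273447, Mul(Rational(1, 3), Pow(Add(774, Rational(-3, 238)), Rational(1, 2)))) = Add(273447, Mul(Rational(1, 3), Pow(Rational(184209, 238), Rational(1, 2)))) = Add(273447, Mul(Rational(1, 3), Mul(Rational(1, 238), Pow(43841742, Rational(1, 2))))) = Add(273447, Mul(Rational(1, 714), Pow(43841742, Rational(1, 2))))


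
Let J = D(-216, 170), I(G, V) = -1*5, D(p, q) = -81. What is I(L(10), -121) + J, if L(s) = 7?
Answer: -86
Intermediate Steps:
I(G, V) = -5
J = -81
I(L(10), -121) + J = -5 - 81 = -86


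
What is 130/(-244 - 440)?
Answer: -65/342 ≈ -0.19006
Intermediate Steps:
130/(-244 - 440) = 130/(-684) = 130*(-1/684) = -65/342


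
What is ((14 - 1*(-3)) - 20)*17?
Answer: -51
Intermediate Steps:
((14 - 1*(-3)) - 20)*17 = ((14 + 3) - 20)*17 = (17 - 20)*17 = -3*17 = -51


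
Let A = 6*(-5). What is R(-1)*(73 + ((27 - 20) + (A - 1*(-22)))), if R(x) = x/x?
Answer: 72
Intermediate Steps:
R(x) = 1
A = -30
R(-1)*(73 + ((27 - 20) + (A - 1*(-22)))) = 1*(73 + ((27 - 20) + (-30 - 1*(-22)))) = 1*(73 + (7 + (-30 + 22))) = 1*(73 + (7 - 8)) = 1*(73 - 1) = 1*72 = 72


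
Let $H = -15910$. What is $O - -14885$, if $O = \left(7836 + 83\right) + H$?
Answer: $6894$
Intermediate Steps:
$O = -7991$ ($O = \left(7836 + 83\right) - 15910 = 7919 - 15910 = -7991$)
$O - -14885 = -7991 - -14885 = -7991 + 14885 = 6894$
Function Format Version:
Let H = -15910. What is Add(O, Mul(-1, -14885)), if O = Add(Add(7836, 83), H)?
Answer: 6894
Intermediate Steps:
O = -7991 (O = Add(Add(7836, 83), -15910) = Add(7919, -15910) = -7991)
Add(O, Mul(-1, -14885)) = Add(-7991, Mul(-1, -14885)) = Add(-7991, 14885) = 6894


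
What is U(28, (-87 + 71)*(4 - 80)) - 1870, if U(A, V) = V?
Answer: -654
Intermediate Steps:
U(28, (-87 + 71)*(4 - 80)) - 1870 = (-87 + 71)*(4 - 80) - 1870 = -16*(-76) - 1870 = 1216 - 1870 = -654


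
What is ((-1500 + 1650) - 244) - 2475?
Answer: -2569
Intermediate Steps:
((-1500 + 1650) - 244) - 2475 = (150 - 244) - 2475 = -94 - 2475 = -2569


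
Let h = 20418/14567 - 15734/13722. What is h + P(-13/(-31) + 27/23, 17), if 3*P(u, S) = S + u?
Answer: 459827239670/71260205331 ≈ 6.4528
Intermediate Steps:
P(u, S) = S/3 + u/3 (P(u, S) = (S + u)/3 = S/3 + u/3)
h = 25489309/99944187 (h = 20418*(1/14567) - 15734*1/13722 = 20418/14567 - 7867/6861 = 25489309/99944187 ≈ 0.25504)
h + P(-13/(-31) + 27/23, 17) = 25489309/99944187 + ((⅓)*17 + (-13/(-31) + 27/23)/3) = 25489309/99944187 + (17/3 + (-13*(-1/31) + 27*(1/23))/3) = 25489309/99944187 + (17/3 + (13/31 + 27/23)/3) = 25489309/99944187 + (17/3 + (⅓)*(1136/713)) = 25489309/99944187 + (17/3 + 1136/2139) = 25489309/99944187 + 4419/713 = 459827239670/71260205331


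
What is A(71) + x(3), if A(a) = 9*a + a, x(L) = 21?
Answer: 731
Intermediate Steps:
A(a) = 10*a
A(71) + x(3) = 10*71 + 21 = 710 + 21 = 731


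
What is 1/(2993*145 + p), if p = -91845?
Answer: 1/342140 ≈ 2.9228e-6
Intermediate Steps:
1/(2993*145 + p) = 1/(2993*145 - 91845) = 1/(433985 - 91845) = 1/342140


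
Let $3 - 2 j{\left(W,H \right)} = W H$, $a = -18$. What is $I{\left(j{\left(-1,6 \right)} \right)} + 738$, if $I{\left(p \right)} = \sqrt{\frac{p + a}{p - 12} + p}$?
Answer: $738 + \frac{3 \sqrt{70}}{10} \approx 740.51$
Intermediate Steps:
$j{\left(W,H \right)} = \frac{3}{2} - \frac{H W}{2}$ ($j{\left(W,H \right)} = \frac{3}{2} - \frac{W H}{2} = \frac{3}{2} - \frac{H W}{2}$)
$I{\left(p \right)} = \sqrt{p + \frac{-18 + p}{-12 + p}}$ ($I{\left(p \right)} = \sqrt{\frac{p - 18}{p - 12} + p} = \sqrt{\frac{-18 + p}{-12 + p} + p} = \sqrt{p + \frac{-18 + p}{-12 + p}}$)
$I{\left(j{\left(-1,6 \right)} \right)} + 738 = \sqrt{\frac{-18 - \left(- \frac{3}{2} + 3 \left(-1\right)\right) + \left(\frac{3}{2} - 3 \left(-1\right)\right) \left(-12 - \left(- \frac{3}{2} + 3 \left(-1\right)\right)\right)}{-12 - \left(- \frac{3}{2} + 3 \left(-1\right)\right)}} + 738 = \sqrt{\frac{-18 + \left(\frac{3}{2} + 3\right) + \left(\frac{3}{2} + 3\right) \left(-12 + \left(\frac{3}{2} + 3\right)\right)}{-12 + \left(\frac{3}{2} + 3\right)}} + 738 = \sqrt{\frac{-18 + \frac{9}{2} + \frac{9 \left(-12 + \frac{9}{2}\right)}{2}}{-12 + \frac{9}{2}}} + 738 = \sqrt{\frac{-18 + \frac{9}{2} + \frac{9}{2} \left(- \frac{15}{2}\right)}{- \frac{15}{2}}} + 738 = \sqrt{- \frac{2 \left(-18 + \frac{9}{2} - \frac{135}{4}\right)}{15}} + 738 = \sqrt{\left(- \frac{2}{15}\right) \left(- \frac{189}{4}\right)} + 738 = \sqrt{\frac{63}{10}} + 738 = \frac{3 \sqrt{70}}{10} + 738 = 738 + \frac{3 \sqrt{70}}{10}$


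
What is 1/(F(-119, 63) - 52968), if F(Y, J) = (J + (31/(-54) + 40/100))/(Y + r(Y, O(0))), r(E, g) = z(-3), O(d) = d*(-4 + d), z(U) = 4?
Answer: -31050/1644673363 ≈ -1.8879e-5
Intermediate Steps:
r(E, g) = 4
F(Y, J) = (-47/270 + J)/(4 + Y) (F(Y, J) = (J + (31/(-54) + 40/100))/(Y + 4) = (J + (31*(-1/54) + 40*(1/100)))/(4 + Y) = (J + (-31/54 + 2/5))/(4 + Y) = (J - 47/270)/(4 + Y) = (-47/270 + J)/(4 + Y))
1/(F(-119, 63) - 52968) = 1/((-47/270 + 63)/(4 - 119) - 52968) = 1/((16963/270)/(-115) - 52968) = 1/(-1/115*16963/270 - 52968) = 1/(-16963/31050 - 52968) = 1/(-1644673363/31050) = -31050/1644673363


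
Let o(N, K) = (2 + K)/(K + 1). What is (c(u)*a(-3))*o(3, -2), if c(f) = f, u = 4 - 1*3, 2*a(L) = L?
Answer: 0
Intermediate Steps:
o(N, K) = (2 + K)/(1 + K)
a(L) = L/2
u = 1 (u = 4 - 3 = 1)
(c(u)*a(-3))*o(3, -2) = (1*((½)*(-3)))*((2 - 2)/(1 - 2)) = (1*(-3/2))*(0/(-1)) = -(-3)*0/2 = -3/2*0 = 0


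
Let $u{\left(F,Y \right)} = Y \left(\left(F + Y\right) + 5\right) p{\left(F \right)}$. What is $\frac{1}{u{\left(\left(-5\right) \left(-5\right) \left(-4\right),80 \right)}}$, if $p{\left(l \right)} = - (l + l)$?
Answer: $- \frac{1}{240000} \approx -4.1667 \cdot 10^{-6}$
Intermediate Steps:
$p{\left(l \right)} = - 2 l$
$u{\left(F,Y \right)} = - 2 F Y \left(5 + F + Y\right)$ ($u{\left(F,Y \right)} = Y \left(\left(F + Y\right) + 5\right) \left(- 2 F\right) = Y \left(5 + F + Y\right) \left(- 2 F\right) = - 2 F Y \left(5 + F + Y\right)$)
$\frac{1}{u{\left(\left(-5\right) \left(-5\right) \left(-4\right),80 \right)}} = \frac{1}{\left(-2\right) \left(-5\right) \left(-5\right) \left(-4\right) 80 \left(5 + \left(-5\right) \left(-5\right) \left(-4\right) + 80\right)} = \frac{1}{\left(-2\right) 25 \left(-4\right) 80 \left(5 + 25 \left(-4\right) + 80\right)} = \frac{1}{\left(-2\right) \left(-100\right) 80 \left(5 - 100 + 80\right)} = \frac{1}{\left(-2\right) \left(-100\right) 80 \left(-15\right)} = \frac{1}{-240000} = - \frac{1}{240000}$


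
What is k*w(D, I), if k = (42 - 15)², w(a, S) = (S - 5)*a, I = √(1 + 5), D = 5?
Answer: -18225 + 3645*√6 ≈ -9296.6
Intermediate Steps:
I = √6 ≈ 2.4495
w(a, S) = a*(-5 + S) (w(a, S) = (-5 + S)*a = a*(-5 + S))
k = 729 (k = 27² = 729)
k*w(D, I) = 729*(5*(-5 + √6)) = 729*(-25 + 5*√6) = -18225 + 3645*√6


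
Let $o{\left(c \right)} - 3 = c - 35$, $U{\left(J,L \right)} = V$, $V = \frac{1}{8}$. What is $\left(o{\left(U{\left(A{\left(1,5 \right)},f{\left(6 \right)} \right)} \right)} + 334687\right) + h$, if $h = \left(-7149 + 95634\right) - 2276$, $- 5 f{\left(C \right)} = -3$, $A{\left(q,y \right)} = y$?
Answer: $\frac{3366913}{8} \approx 4.2086 \cdot 10^{5}$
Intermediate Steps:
$V = \frac{1}{8} \approx 0.125$
$f{\left(C \right)} = \frac{3}{5}$ ($f{\left(C \right)} = \left(- \frac{1}{5}\right) \left(-3\right) = \frac{3}{5}$)
$U{\left(J,L \right)} = \frac{1}{8}$
$o{\left(c \right)} = -32 + c$ ($o{\left(c \right)} = 3 + \left(c - 35\right) = 3 + \left(-35 + c\right) = -32 + c$)
$h = 86209$ ($h = 88485 - 2276 = 86209$)
$\left(o{\left(U{\left(A{\left(1,5 \right)},f{\left(6 \right)} \right)} \right)} + 334687\right) + h = \left(\left(-32 + \frac{1}{8}\right) + 334687\right) + 86209 = \left(- \frac{255}{8} + 334687\right) + 86209 = \frac{2677241}{8} + 86209 = \frac{3366913}{8}$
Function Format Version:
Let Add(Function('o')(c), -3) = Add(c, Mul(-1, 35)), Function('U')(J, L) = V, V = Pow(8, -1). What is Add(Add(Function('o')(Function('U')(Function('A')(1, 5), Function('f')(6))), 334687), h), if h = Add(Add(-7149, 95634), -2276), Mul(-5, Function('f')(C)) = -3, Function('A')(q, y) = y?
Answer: Rational(3366913, 8) ≈ 4.2086e+5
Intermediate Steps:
V = Rational(1, 8) ≈ 0.12500
Function('f')(C) = Rational(3, 5) (Function('f')(C) = Mul(Rational(-1, 5), -3) = Rational(3, 5))
Function('U')(J, L) = Rational(1, 8)
Function('o')(c) = Add(-32, c) (Function('o')(c) = Add(3, Add(c, Mul(-1, 35))) = Add(3, Add(c, -35)) = Add(3, Add(-35, c)) = Add(-32, c))
h = 86209 (h = Add(88485, -2276) = 86209)
Add(Add(Function('o')(Function('U')(Function('A')(1, 5), Function('f')(6))), 334687), h) = Add(Add(Add(-32, Rational(1, 8)), 334687), 86209) = Add(Add(Rational(-255, 8), 334687), 86209) = Add(Rational(2677241, 8), 86209) = Rational(3366913, 8)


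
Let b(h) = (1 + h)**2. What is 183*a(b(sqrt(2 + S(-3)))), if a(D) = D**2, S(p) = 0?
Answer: 3111 + 2196*sqrt(2) ≈ 6216.6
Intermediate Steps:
183*a(b(sqrt(2 + S(-3)))) = 183*((1 + sqrt(2 + 0))**2)**2 = 183*((1 + sqrt(2))**2)**2 = 183*(1 + sqrt(2))**4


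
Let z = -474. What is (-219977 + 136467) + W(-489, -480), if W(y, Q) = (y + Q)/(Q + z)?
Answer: -26555857/318 ≈ -83509.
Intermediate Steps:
W(y, Q) = (Q + y)/(-474 + Q) (W(y, Q) = (y + Q)/(Q - 474) = (Q + y)/(-474 + Q))
(-219977 + 136467) + W(-489, -480) = (-219977 + 136467) + (-480 - 489)/(-474 - 480) = -83510 - 969/(-954) = -83510 - 1/954*(-969) = -83510 + 323/318 = -26555857/318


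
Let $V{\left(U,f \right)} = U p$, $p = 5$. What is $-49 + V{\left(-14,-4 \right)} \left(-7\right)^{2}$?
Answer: $-3479$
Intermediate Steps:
$V{\left(U,f \right)} = 5 U$ ($V{\left(U,f \right)} = U 5 = 5 U$)
$-49 + V{\left(-14,-4 \right)} \left(-7\right)^{2} = -49 + 5 \left(-14\right) \left(-7\right)^{2} = -49 - 3430 = -3479$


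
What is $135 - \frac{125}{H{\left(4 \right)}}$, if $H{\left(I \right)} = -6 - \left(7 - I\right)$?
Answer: $\frac{1340}{9} \approx 148.89$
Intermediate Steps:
$H{\left(I \right)} = -13 + I$ ($H{\left(I \right)} = -6 + \left(-7 + I\right) = -13 + I$)
$135 - \frac{125}{H{\left(4 \right)}} = 135 - \frac{125}{-13 + 4} = 135 - \frac{125}{-9} = 135 - - \frac{125}{9} = 135 + \frac{125}{9} = \frac{1340}{9}$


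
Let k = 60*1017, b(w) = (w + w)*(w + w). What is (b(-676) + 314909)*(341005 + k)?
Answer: 861464396325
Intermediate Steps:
b(w) = 4*w² (b(w) = (2*w)*(2*w) = 4*w²)
k = 61020
(b(-676) + 314909)*(341005 + k) = (4*(-676)² + 314909)*(341005 + 61020) = (4*456976 + 314909)*402025 = (1827904 + 314909)*402025 = 2142813*402025 = 861464396325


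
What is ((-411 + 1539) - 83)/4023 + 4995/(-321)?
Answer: -6586480/430461 ≈ -15.301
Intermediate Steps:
((-411 + 1539) - 83)/4023 + 4995/(-321) = (1128 - 83)*(1/4023) + 4995*(-1/321) = 1045*(1/4023) - 1665/107 = 1045/4023 - 1665/107 = -6586480/430461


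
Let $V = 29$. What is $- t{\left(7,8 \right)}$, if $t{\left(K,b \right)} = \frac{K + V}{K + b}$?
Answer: $- \frac{12}{5} \approx -2.4$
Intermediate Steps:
$t{\left(K,b \right)} = \frac{29 + K}{K + b}$ ($t{\left(K,b \right)} = \frac{K + 29}{K + b} = \frac{29 + K}{K + b}$)
$- t{\left(7,8 \right)} = - \frac{29 + 7}{7 + 8} = - \frac{36}{15} = \left(-1\right) \frac{12}{5} = - \frac{12}{5}$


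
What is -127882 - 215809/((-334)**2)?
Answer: -14266220201/111556 ≈ -1.2788e+5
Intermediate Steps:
-127882 - 215809/((-334)**2) = -127882 - 215809/111556 = -14266220201/111556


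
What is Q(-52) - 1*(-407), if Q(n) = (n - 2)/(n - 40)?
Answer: 18749/46 ≈ 407.59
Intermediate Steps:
Q(n) = (-2 + n)/(-40 + n)
Q(-52) - 1*(-407) = (-2 - 52)/(-40 - 52) - 1*(-407) = -54/(-92) + 407 = -1/92*(-54) + 407 = 27/46 + 407 = 18749/46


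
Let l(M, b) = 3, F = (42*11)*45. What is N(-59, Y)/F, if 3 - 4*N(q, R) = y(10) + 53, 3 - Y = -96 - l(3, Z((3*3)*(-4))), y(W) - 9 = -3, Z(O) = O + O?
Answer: -1/1485 ≈ -0.00067340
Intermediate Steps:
Z(O) = 2*O
F = 20790 (F = 462*45 = 20790)
y(W) = 6 (y(W) = 9 - 3 = 6)
Y = 102 (Y = 3 - (-96 - 1*3) = 3 - (-96 - 3) = 3 - 1*(-99) = 3 + 99 = 102)
N(q, R) = -14 (N(q, R) = ¾ - (6 + 53)/4 = ¾ - ¼*59 = ¾ - 59/4 = -14)
N(-59, Y)/F = -14/20790 = -14*1/20790 = -1/1485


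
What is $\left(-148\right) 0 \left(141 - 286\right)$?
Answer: $0$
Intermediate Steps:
$\left(-148\right) 0 \left(141 - 286\right) = 0 \left(-145\right) = 0$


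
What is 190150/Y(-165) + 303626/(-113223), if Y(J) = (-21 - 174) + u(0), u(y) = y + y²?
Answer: -1439237368/1471899 ≈ -977.81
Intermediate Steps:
Y(J) = -195 (Y(J) = (-21 - 174) + 0*(1 + 0) = -195 + 0*1 = -195 + 0 = -195)
190150/Y(-165) + 303626/(-113223) = 190150/(-195) + 303626/(-113223) = 190150*(-1/195) + 303626*(-1/113223) = -38030/39 - 303626/113223 = -1439237368/1471899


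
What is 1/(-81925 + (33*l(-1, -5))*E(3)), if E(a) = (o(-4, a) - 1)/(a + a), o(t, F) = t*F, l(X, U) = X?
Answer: -2/163707 ≈ -1.2217e-5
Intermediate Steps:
o(t, F) = F*t
E(a) = (-1 - 4*a)/(2*a) (E(a) = (a*(-4) - 1)/(a + a) = (-4*a - 1)/((2*a)) = (-1 - 4*a)*(1/(2*a)) = (-1 - 4*a)/(2*a))
1/(-81925 + (33*l(-1, -5))*E(3)) = 1/(-81925 + (33*(-1))*(-2 - ½/3)) = 1/(-81925 - 33*(-2 - ½*⅓)) = 1/(-81925 - 33*(-2 - ⅙)) = 1/(-81925 - 33*(-13/6)) = 1/(-81925 + 143/2) = 1/(-163707/2) = -2/163707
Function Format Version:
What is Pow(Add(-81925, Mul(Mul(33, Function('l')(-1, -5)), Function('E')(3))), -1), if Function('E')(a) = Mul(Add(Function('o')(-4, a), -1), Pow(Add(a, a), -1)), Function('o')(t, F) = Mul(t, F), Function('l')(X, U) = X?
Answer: Rational(-2, 163707) ≈ -1.2217e-5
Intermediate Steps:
Function('o')(t, F) = Mul(F, t)
Function('E')(a) = Mul(Rational(1, 2), Pow(a, -1), Add(-1, Mul(-4, a))) (Function('E')(a) = Mul(Add(Mul(a, -4), -1), Pow(Add(a, a), -1)) = Mul(Add(Mul(-4, a), -1), Pow(Mul(2, a), -1)) = Mul(Add(-1, Mul(-4, a)), Mul(Rational(1, 2), Pow(a, -1))) = Mul(Rational(1, 2), Pow(a, -1), Add(-1, Mul(-4, a))))
Pow(Add(-81925, Mul(Mul(33, Function('l')(-1, -5)), Function('E')(3))), -1) = Pow(Add(-81925, Mul(Mul(33, -1), Add(-2, Mul(Rational(-1, 2), Pow(3, -1))))), -1) = Pow(Add(-81925, Mul(-33, Add(-2, Mul(Rational(-1, 2), Rational(1, 3))))), -1) = Pow(Add(-81925, Mul(-33, Add(-2, Rational(-1, 6)))), -1) = Pow(Add(-81925, Mul(-33, Rational(-13, 6))), -1) = Pow(Add(-81925, Rational(143, 2)), -1) = Pow(Rational(-163707, 2), -1) = Rational(-2, 163707)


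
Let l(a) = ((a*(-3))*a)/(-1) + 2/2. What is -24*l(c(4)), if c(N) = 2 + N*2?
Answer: -7224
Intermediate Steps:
c(N) = 2 + 2*N
l(a) = 1 + 3*a² (l(a) = ((-3*a)*a)*(-1) + 2*(½) = -3*a²*(-1) + 1 = 3*a² + 1 = 1 + 3*a²)
-24*l(c(4)) = -24*(1 + 3*(2 + 2*4)²) = -24*(1 + 3*(2 + 8)²) = -24*(1 + 3*10²) = -24*(1 + 3*100) = -24*(1 + 300) = -24*301 = -7224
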